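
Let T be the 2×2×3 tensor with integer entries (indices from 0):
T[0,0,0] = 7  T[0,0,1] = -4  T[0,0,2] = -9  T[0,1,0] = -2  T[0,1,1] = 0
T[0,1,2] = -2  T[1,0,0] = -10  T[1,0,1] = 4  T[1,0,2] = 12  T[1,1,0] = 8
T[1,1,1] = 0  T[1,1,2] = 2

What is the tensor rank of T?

Lower bound: the mode-3 unfolding of T (rows indexed by k, columns by (i,j) = (0,0), (0,1), (1,0), (1,1)) is [[7, -2, -10, 8], [-4, 0, 4, 0], [-9, -2, 12, 2]].
There the 3×3 minor on rows k ∈ {0, 1, 2}, columns (i,j) ∈ {(0,0), (0,1), (1,0)} is det [[7, -2, -10], [-4, 0, 4], [-9, -2, 12]] = -48 ≠ 0, so this unfolding has rank ≥ 3; CP rank is at least every unfolding rank, so rank(T) ≥ 3. (Unfolding ranks only ever bound the CP rank from below — rank(T) can be strictly larger than all of them — so the matching upper bound has to come from an explicit 3-term decomposition.)
Upper bound: T is a sum of 3 rank-1 terms, T = (0, 1) (x) (1, -1) (x) (-4, 0, 2) + (1, -2) (x) (1, 2) (x) (-1, 0, -1) + (1, -1) (x) (1, 0) (x) (8, -4, -8) (written with every a and b primitive with positive leading entry and the scale carried by c; CP decompositions are not unique, and this one is verified by expanding entrywise), so rank(T) ≤ 3.
These bounds meet, so rank(T) = 3.
Check entry T[0,0,2] = -9: (0)·(1)·(2) + (1)·(1)·(-1) + (1)·(1)·(-8) = -9.

3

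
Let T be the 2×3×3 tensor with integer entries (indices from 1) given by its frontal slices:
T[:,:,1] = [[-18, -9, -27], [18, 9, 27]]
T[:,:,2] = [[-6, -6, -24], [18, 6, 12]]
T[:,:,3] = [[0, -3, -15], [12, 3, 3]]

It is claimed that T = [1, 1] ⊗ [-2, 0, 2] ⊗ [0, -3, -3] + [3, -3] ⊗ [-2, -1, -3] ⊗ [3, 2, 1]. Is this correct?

Reconstruct entrywise from the claimed factors. For example, T[2,1,1] = 18 and Σₗ aₗ[2]bₗ[1]cₗ[1] = (1)·(-2)·(0) + (-3)·(-2)·(3) = 18; checking all 18 entries, every one matches. The claim holds.

Yes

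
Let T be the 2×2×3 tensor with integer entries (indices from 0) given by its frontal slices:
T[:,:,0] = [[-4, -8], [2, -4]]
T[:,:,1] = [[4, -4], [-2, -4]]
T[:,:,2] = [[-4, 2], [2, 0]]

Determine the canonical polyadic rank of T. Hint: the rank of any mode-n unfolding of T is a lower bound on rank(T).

Lower bound: the mode-3 unfolding of T (rows indexed by k, columns by (i,j) = (0,0), (0,1), (1,0), (1,1)) is [[-4, -8, 2, -4], [4, -4, -2, -4], [-4, 2, 2, 0]].
There the 3×3 minor on rows k ∈ {0, 1, 2}, columns (i,j) ∈ {(0,0), (0,1), (1,1)} is det [[-4, -8, -4], [4, -4, -4], [-4, 2, 0]] = -128 ≠ 0, so this unfolding has rank ≥ 3; CP rank is at least every unfolding rank, so rank(T) ≥ 3. (This is only a lower bound: in general the CP rank may exceed every unfolding rank, so we still need to exhibit 3 rank-1 terms summing to T.)
Upper bound: T is a sum of 3 rank-1 terms, T = (1, 1) ⊗ (0, 1) ⊗ (0, -4, -2) + (2, -1) ⊗ (1, 0) ⊗ (-2, 2, -2) + (2, 1) ⊗ (0, 1) ⊗ (-4, 0, 2) (one valid choice — decompositions are not unique — normalised so each a, b is primitive with positive first nonzero entry; check it by expanding all entries), so rank(T) ≤ 3.
These bounds meet, so rank(T) = 3.

3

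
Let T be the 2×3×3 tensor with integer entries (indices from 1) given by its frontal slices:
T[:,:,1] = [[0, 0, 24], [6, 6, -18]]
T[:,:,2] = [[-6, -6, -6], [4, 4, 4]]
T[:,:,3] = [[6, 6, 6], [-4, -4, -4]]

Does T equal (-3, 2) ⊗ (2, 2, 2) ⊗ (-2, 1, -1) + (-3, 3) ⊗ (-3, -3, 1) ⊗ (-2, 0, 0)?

No

Reconstruct entry (1,1,1) from the claimed factors: Σₗ aₗ[1]bₗ[1]cₗ[1] = (-3)·(2)·(-2) + (-3)·(-3)·(-2) = -6, but T[1,1,1] = 0. The claim is false.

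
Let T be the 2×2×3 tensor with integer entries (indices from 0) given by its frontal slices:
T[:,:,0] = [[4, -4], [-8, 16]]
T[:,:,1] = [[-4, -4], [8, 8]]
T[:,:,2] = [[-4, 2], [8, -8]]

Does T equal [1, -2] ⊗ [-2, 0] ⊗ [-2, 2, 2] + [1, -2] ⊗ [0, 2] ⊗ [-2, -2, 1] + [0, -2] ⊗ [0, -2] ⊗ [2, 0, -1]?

Reconstruct entrywise from the claimed factors. For example, T[0,0,1] = -4 and Σₗ aₗ[0]bₗ[0]cₗ[1] = (1)·(-2)·(2) + (1)·(0)·(-2) + (0)·(0)·(0) = -4; checking all 12 entries, every one matches. The claim holds.

Yes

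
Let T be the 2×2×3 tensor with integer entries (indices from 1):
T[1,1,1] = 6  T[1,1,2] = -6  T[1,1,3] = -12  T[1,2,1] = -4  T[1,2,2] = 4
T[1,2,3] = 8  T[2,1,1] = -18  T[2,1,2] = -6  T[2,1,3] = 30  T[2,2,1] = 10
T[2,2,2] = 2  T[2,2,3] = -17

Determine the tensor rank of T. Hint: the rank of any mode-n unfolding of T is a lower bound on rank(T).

2

Lower bound: the mode-2 unfolding of T (rows indexed by j, columns by (i,k) = (1,1), (1,2), (1,3), (2,1), (2,2), (2,3)) is [[6, -6, -12, -18, -6, 30], [-4, 4, 8, 10, 2, -17]].
There the 2×2 minor on rows j ∈ {1, 2}, columns (i,k) ∈ {(1,1), (2,1)} is det [[6, -18], [-4, 10]] = -12 ≠ 0, so this unfolding has rank ≥ 2; CP rank is at least every unfolding rank, so rank(T) ≥ 2. (Flattening ranks never certify an upper bound on CP rank; for that we must actually write T with 2 rank-1 terms.)
Upper bound — finding two terms. Write S_k = T[:,:,k] for the frontal slices: S₁ = [[6, -4], [-18, 10]], S₂ = [[-6, 4], [-6, 2]], S₃ = [[-12, 8], [30, -17]].
If T = a₁ ⊗ b₁ ⊗ c₁ + a₂ ⊗ b₂ ⊗ c₂ then each S_k = c₁[k]·a₁b₁ᵀ + c₂[k]·a₂b₂ᵀ. S₁ and S₂ are linearly independent, so a₁b₁ᵀ and a₂b₂ᵀ must span the same plane of matrices: they are the rank-1 matrices of the form x·S₁ + y·S₂.
det(x·S₁ + y·S₂) is −12·x² + 12·y² = (-12)·(x − y)(x + y), vanishing at (x:y) = (1:1) and (1:-1).
M₁ = S₁ + S₂ = [[0, 0], [-24, 12]] = (-12)·[0, 1][2, -1]ᵀ and M₂ = S₁ − S₂ = [[12, -8], [-12, 8]] = 4·[1, -1][3, -2]ᵀ, so take a₁ = [0, 1], b₁ = [2, -1], a₂ = [1, -1], b₂ = [3, -2].
Each slice is an integer combination of E₁ = a₁b₁ᵀ and E₂ = a₂b₂ᵀ: S₁ = −6·E₁ + 2·E₂, S₂ = −6·E₁ − 2·E₂, S₃ = 9·E₁ − 4·E₂; reading off coefficients, c₁ = [-6, -6, 9] and c₂ = [2, -2, -4].
Hence T = [0, 1] ⊗ [2, -1] ⊗ [-6, -6, 9] + [1, -1] ⊗ [3, -2] ⊗ [2, -2, -4], so rank(T) ≤ 2.
These bounds meet, so rank(T) = 2.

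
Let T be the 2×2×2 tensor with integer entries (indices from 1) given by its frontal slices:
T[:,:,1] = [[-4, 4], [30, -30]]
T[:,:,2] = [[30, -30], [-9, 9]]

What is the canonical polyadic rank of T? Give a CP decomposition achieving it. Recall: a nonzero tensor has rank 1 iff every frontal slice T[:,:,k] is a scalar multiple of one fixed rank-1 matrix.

Lower bound: the mode-3 unfolding of T (rows indexed by k, columns by (i,j) = (1,1), (1,2), (2,1), (2,2)) is [[-4, 4, 30, -30], [30, -30, -9, 9]].
There the 2×2 minor on rows k ∈ {1, 2}, columns (i,j) ∈ {(1,1), (2,1)} is det [[-4, 30], [30, -9]] = -864 ≠ 0, so this unfolding has rank ≥ 2; CP rank is at least every unfolding rank, so rank(T) ≥ 2. (This is only a lower bound: in general the CP rank may exceed every unfolding rank, so we still need to exhibit 2 rank-1 terms summing to T.)
Upper bound — finding two terms. Every mode-2 slice of T is a multiple of one matrix: T[:,j,:] = b[j]·M with b = [1, -1] and M = [[-4, 30], [30, -9]] (rows indexed by i, columns by k). So it suffices to write M as a sum of two rank-1 matrices.
Splitting M by its rows (i = 1, 2), M = [1, 0][-4, 30]ᵀ + [0, 1][30, -9]ᵀ.
Hence T = [1, 0] ⊗ [1, -1] ⊗ [-4, 30] + [0, 1] ⊗ [1, -1] ⊗ [30, -9], so rank(T) ≤ 2.
These bounds meet, so rank(T) = 2.
Check entry T[1,2,1] = 4: (1)·(-1)·(-4) + (0)·(-1)·(30) = 4.

rank(T) = 2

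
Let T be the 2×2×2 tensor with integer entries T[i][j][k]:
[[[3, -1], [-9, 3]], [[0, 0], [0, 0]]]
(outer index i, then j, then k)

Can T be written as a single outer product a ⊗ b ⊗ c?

Yes

If T = a ⊗ b ⊗ c then every fibre of T is a multiple of the corresponding factor, so read the factors off the fibres through the nonzero entry T[0,0,0] = 3.
The mode-1 fibre T[:,0,0] = [3, 0] gives a = [1, 0] (primitive direction); the mode-2 fibre T[0,:,0] = [3, -9] gives b = [1, -3]; then c[k] = T[0,0,k] / (a[0]·b[0]) = [3, -1] / 1 = [3, -1].
Expanding [1, 0] ⊗ [1, -3] ⊗ [3, -1] reproduces all 8 entries of T, so T = [1, 0] ⊗ [1, -3] ⊗ [3, -1] and rank(T) ≤ 1.
Equivalently every frontal slice T[:,:,k] is c[k] times the rank-1 matrix [1, 0] ⊗ [1, -3]. So T has rank 1 (it is nonzero).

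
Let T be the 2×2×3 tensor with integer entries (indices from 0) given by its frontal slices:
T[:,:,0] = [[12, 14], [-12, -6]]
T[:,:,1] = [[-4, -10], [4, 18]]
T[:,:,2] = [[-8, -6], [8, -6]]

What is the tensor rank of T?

Lower bound: in the mode-2 unfolding of T (rows indexed by j, columns by (i,k)) the 2×2 minor on rows j ∈ {0, 1}, columns (i,k) ∈ {(0,0), (0,1)} is det [[12, -4], [14, -10]] = -64 ≠ 0, so that unfolding has rank ≥ 2 and hence rank(T) ≥ 2 (CP rank is at least every unfolding rank, though it can be larger).
Upper bound: with S_k = T[:,:,k], the two rank-1 terms a₁b₁ᵀ, a₂b₂ᵀ are the rank-1 members of the pencil x·S₀ + y·S₁.
det(x·S₀ + y·S₁) is 96·x² + 64·xy − 32·y² = 32·(3·x − y)(x + y), vanishing at (x:y) = (1:3) and (1:-1).
M₁ = S₀ + 3·S₁ = [[0, -16], [0, 48]] = (-16)·(1, -3)(0, 1)ᵀ and M₂ = S₀ − S₁ = [[16, 24], [-16, -24]] = 8·(1, -1)(2, 3)ᵀ, so take a₁ = (1, -3), b₁ = (0, 1), a₂ = (1, -1), b₂ = (2, 3).
Each slice is an integer combination of E₁ = a₁b₁ᵀ and E₂ = a₂b₂ᵀ: S₀ = −4·E₁ + 6·E₂, S₁ = −4·E₁ − 2·E₂, S₂ = 6·E₁ − 4·E₂; reading off coefficients, c₁ = (-4, -4, 6) and c₂ = (6, -2, -4).
Hence T = (1, -3) (x) (0, 1) (x) (-4, -4, 6) + (1, -1) (x) (2, 3) (x) (6, -2, -4), so rank(T) ≤ 2.
These bounds meet, so rank(T) = 2.

2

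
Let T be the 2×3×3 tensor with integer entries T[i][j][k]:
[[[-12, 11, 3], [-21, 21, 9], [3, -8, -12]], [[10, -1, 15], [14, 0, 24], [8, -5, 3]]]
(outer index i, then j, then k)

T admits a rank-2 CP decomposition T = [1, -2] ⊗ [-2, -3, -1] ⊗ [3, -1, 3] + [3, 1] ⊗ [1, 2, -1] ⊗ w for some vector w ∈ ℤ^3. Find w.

Subtract the known terms from T to get the rank-1 residual R = [3, 1] ⊗ [1, 2, -1] ⊗ w, so R[i,j,k] = a[i]·b[j]·w[k]. Pick indices with nonzero a[0]·b[0] = (3)·(1) = 3. Only the fibre through (0,0,·) is needed: R[0,0,:] = T[0,0,:] − Σₗ aₗ[0]bₗ[0]cₗ = [-12, 11, 3] − (1)·(-2)·[3, -1, 3] = [-6, 9, 9]. Then w[k] = R[0,0,k] / 3 for each k, giving w = [-6, 9, 9] / 3 = [-2, 3, 3].

w = [-2, 3, 3]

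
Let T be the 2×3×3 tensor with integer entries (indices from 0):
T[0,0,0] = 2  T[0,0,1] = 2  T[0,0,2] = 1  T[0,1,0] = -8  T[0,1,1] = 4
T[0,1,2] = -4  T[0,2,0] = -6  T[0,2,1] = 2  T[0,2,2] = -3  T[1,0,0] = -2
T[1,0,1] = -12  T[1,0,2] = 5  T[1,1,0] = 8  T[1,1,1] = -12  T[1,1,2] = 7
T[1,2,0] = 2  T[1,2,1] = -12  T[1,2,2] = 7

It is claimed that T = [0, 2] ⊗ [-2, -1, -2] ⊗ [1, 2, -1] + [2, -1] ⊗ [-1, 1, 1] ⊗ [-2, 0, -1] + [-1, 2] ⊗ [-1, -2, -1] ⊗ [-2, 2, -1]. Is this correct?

Reconstruct entrywise from the claimed factors. For example, T[0,2,1] = 2 and Σₗ aₗ[0]bₗ[2]cₗ[1] = (0)·(-2)·(2) + (2)·(1)·(0) + (-1)·(-1)·(2) = 2; checking all 18 entries, every one matches. The claim holds.

Yes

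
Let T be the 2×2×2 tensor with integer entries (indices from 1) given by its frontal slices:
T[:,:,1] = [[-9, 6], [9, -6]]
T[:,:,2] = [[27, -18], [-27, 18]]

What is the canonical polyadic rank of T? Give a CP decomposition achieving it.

rank(T) = 1

Lower bound: T ≠ 0 (e.g. T[1,1,1] = -9), so rank(T) ≥ 1.
Upper bound: if T = a ∘ b ∘ c then every fibre of T is a multiple of the corresponding factor, so read the factors off the fibres through the nonzero entry T[1,1,1] = -9.
The mode-1 fibre T[:,1,1] = [-9, 9] gives a = [1, -1] (primitive direction); the mode-2 fibre T[1,:,1] = [-9, 6] gives b = [3, -2]; then c[k] = T[1,1,k] / (a[1]·b[1]) = [-9, 27] / 3 = [-3, 9].
Expanding [1, -1] ∘ [3, -2] ∘ [-3, 9] reproduces all 8 entries of T, so T = [1, -1] ∘ [3, -2] ∘ [-3, 9] and rank(T) ≤ 1.
These bounds meet, so rank(T) = 1.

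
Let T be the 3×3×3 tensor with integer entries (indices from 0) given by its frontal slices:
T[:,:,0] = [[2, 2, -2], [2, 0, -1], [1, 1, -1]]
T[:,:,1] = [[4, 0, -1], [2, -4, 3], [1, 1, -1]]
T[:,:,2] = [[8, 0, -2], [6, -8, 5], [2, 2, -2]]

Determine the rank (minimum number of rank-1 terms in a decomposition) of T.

Lower bound: the mode-1 unfolding of T (rows indexed by i, columns by (j,k) = (0,0), (0,1), (0,2), (1,0), (1,1), (1,2), (2,0), (2,1), (2,2)) is [[2, 4, 8, 2, 0, 0, -2, -1, -2], [2, 2, 6, 0, -4, -8, -1, 3, 5], [1, 1, 2, 1, 1, 2, -1, -1, -2]].
There the 3×3 minor on rows i ∈ {0, 1, 2}, columns (j,k) ∈ {(0,0), (0,1), (0,2)} is det [[2, 4, 8], [2, 2, 6], [1, 1, 2]] = 4 ≠ 0, so this unfolding has rank ≥ 3; CP rank is at least every unfolding rank, so rank(T) ≥ 3. (Unfolding ranks only ever bound the CP rank from below — rank(T) can be strictly larger than all of them — so the matching upper bound has to come from an explicit 3-term decomposition.)
Upper bound: T is a sum of 3 rank-1 terms, T = (0, 1, 0) ⊗ (2, 0, -1) ⊗ (1, -1, -1) + (1, 2, 0) ⊗ (2, -2, 1) ⊗ (0, 1, 2) + (2, 0, 1) ⊗ (1, 1, -1) ⊗ (1, 1, 2) (written with every a and b primitive with positive leading entry and the scale carried by c; CP decompositions are not unique, and this one is verified by expanding entrywise), so rank(T) ≤ 3.
These bounds meet, so rank(T) = 3.

3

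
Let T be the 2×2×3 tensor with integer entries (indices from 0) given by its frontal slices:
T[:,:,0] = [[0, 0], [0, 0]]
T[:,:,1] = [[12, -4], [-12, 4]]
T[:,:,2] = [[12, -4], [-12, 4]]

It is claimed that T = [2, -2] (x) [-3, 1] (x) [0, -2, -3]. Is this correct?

No

Reconstruct entry (0,0,2) from the claimed factors: Σₗ aₗ[0]bₗ[0]cₗ[2] = (2)·(-3)·(-3) = 18, but T[0,0,2] = 12. The claim is false.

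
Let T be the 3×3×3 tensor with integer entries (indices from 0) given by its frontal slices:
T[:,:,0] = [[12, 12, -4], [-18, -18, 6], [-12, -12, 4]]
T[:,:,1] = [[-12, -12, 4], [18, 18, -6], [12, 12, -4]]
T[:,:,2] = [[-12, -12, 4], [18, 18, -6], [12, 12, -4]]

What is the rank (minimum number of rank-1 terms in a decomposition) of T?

1

Lower bound: T ≠ 0 (e.g. T[0,0,0] = 12), so rank(T) ≥ 1.
Upper bound: the mode-1 fibre T[:,0,0] = [12, -18, -12] gives a = [2, -3, -2] (primitive direction); the mode-2 fibre T[0,:,0] = [12, 12, -4] gives b = [3, 3, -1]; then c[k] = T[0,0,k] / (a[0]·b[0]) = [12, -12, -12] / 6 = [2, -2, -2].
Expanding [2, -3, -2] ⊗ [3, 3, -1] ⊗ [2, -2, -2] reproduces all 27 entries of T, so T = [2, -3, -2] ⊗ [3, 3, -1] ⊗ [2, -2, -2] and rank(T) ≤ 1.
These bounds meet, so rank(T) = 1.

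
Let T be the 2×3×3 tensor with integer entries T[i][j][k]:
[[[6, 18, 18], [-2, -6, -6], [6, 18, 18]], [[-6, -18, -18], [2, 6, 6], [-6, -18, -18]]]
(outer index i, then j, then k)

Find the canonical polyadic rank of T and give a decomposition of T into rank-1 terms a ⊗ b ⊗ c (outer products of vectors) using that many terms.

rank(T) = 1

Lower bound: T ≠ 0 (e.g. T[0,0,0] = 6), so rank(T) ≥ 1.
Upper bound: if T = a ⊗ b ⊗ c then every fibre of T is a multiple of the corresponding factor, so read the factors off the fibres through the nonzero entry T[0,0,0] = 6.
The mode-1 fibre T[:,0,0] = [6, -6] gives a = [1, -1] (primitive direction); the mode-2 fibre T[0,:,0] = [6, -2, 6] gives b = [3, -1, 3]; then c[k] = T[0,0,k] / (a[0]·b[0]) = [6, 18, 18] / 3 = [2, 6, 6].
Expanding [1, -1] ⊗ [3, -1, 3] ⊗ [2, 6, 6] reproduces all 18 entries of T, so T = [1, -1] ⊗ [3, -1, 3] ⊗ [2, 6, 6] and rank(T) ≤ 1.
These bounds meet, so rank(T) = 1.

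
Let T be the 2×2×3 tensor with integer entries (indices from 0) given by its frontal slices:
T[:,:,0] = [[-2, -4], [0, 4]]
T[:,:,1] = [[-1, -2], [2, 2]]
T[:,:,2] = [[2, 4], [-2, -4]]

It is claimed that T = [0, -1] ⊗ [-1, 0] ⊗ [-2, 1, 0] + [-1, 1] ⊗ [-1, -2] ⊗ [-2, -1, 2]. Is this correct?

Yes

Reconstruct entrywise from the claimed factors. For example, T[0,0,0] = -2 and Σₗ aₗ[0]bₗ[0]cₗ[0] = (0)·(-1)·(-2) + (-1)·(-1)·(-2) = -2; checking all 12 entries, every one matches. The claim holds.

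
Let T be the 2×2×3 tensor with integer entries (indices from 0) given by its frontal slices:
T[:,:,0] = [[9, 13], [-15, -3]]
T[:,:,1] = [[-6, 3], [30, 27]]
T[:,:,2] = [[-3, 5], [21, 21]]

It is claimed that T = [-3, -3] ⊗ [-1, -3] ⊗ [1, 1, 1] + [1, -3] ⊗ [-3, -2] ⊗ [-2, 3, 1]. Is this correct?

Reconstruct entry (0,0,2) from the claimed factors: Σₗ aₗ[0]bₗ[0]cₗ[2] = (-3)·(-1)·(1) + (1)·(-3)·(1) = 0, but T[0,0,2] = -3. The claim is false.

No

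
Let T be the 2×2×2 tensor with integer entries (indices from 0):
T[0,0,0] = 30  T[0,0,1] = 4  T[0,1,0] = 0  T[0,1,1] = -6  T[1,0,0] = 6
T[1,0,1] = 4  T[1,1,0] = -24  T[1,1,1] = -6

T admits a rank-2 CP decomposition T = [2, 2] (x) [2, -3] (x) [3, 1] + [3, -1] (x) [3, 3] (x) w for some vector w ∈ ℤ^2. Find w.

w = [2, 0]

Subtract the known terms from T to get the rank-1 residual R = [3, -1] (x) [3, 3] (x) w, so R[i,j,k] = a[i]·b[j]·w[k]. Pick indices with nonzero a[0]·b[0] = (3)·(3) = 9. Only the fibre through (0,0,·) is needed: R[0,0,:] = T[0,0,:] − Σₗ aₗ[0]bₗ[0]cₗ = [30, 4] − (2)·(2)·[3, 1] = [18, 0]. Then w[k] = R[0,0,k] / 9 for each k, giving w = [18, 0] / 9 = [2, 0].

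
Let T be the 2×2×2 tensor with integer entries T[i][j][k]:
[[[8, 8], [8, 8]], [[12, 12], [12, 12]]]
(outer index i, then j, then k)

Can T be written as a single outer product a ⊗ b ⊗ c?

Yes

If T = a ⊗ b ⊗ c then every fibre of T is a multiple of the corresponding factor, so read the factors off the fibres through the nonzero entry T[0,0,0] = 8.
The mode-1 fibre T[:,0,0] = [8, 12] gives a = [2, 3] (primitive direction); the mode-2 fibre T[0,:,0] = [8, 8] gives b = [1, 1]; then c[k] = T[0,0,k] / (a[0]·b[0]) = [8, 8] / 2 = [4, 4].
Expanding [2, 3] ⊗ [1, 1] ⊗ [4, 4] reproduces all 8 entries of T, so T = [2, 3] ⊗ [1, 1] ⊗ [4, 4] and rank(T) ≤ 1.
Equivalently every frontal slice T[:,:,k] is c[k] times the rank-1 matrix [2, 3] ⊗ [1, 1]. So T has rank 1 (it is nonzero).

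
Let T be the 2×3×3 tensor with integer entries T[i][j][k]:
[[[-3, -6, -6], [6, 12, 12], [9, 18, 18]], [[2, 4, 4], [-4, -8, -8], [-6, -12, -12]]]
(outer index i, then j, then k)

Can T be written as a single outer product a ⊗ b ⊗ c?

Yes

If T = a ⊗ b ⊗ c then every fibre of T is a multiple of the corresponding factor, so read the factors off the fibres through the nonzero entry T[0,0,0] = -3.
The mode-1 fibre T[:,0,0] = [-3, 2] gives a = [3, -2] (primitive direction); the mode-2 fibre T[0,:,0] = [-3, 6, 9] gives b = [1, -2, -3]; then c[k] = T[0,0,k] / (a[0]·b[0]) = [-3, -6, -6] / 3 = [-1, -2, -2].
Expanding [3, -2] ⊗ [1, -2, -3] ⊗ [-1, -2, -2] reproduces all 18 entries of T, so T = [3, -2] ⊗ [1, -2, -3] ⊗ [-1, -2, -2] and rank(T) ≤ 1.
Equivalently every frontal slice T[:,:,k] is c[k] times the rank-1 matrix [3, -2] ⊗ [1, -2, -3]. So T has rank 1 (it is nonzero).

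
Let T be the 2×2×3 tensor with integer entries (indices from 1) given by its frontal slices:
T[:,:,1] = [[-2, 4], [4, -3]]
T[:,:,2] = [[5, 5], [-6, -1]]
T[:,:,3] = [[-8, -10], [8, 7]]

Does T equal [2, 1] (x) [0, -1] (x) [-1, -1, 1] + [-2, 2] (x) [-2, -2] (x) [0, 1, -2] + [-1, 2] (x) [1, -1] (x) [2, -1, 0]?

Yes

Reconstruct entrywise from the claimed factors. For example, T[1,1,3] = -8 and Σₗ aₗ[1]bₗ[1]cₗ[3] = (2)·(0)·(1) + (-2)·(-2)·(-2) + (-1)·(1)·(0) = -8; checking all 12 entries, every one matches. The claim holds.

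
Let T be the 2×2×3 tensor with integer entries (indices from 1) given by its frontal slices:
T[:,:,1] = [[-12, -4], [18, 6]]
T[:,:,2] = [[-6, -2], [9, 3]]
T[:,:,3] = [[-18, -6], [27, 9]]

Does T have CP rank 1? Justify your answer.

If T = a ⊗ b ⊗ c then every fibre of T is a multiple of the corresponding factor, so read the factors off the fibres through the nonzero entry T[1,1,1] = -12.
The mode-1 fibre T[:,1,1] = [-12, 18] gives a = [2, -3] (primitive direction); the mode-2 fibre T[1,:,1] = [-12, -4] gives b = [3, 1]; then c[k] = T[1,1,k] / (a[1]·b[1]) = [-12, -6, -18] / 6 = [-2, -1, -3].
Expanding [2, -3] ⊗ [3, 1] ⊗ [-2, -1, -3] reproduces all 12 entries of T, so T = [2, -3] ⊗ [3, 1] ⊗ [-2, -1, -3] and rank(T) ≤ 1.
Equivalently every frontal slice T[:,:,k] is c[k] times the rank-1 matrix [2, -3] ⊗ [3, 1]. So T has rank 1 (it is nonzero).

Yes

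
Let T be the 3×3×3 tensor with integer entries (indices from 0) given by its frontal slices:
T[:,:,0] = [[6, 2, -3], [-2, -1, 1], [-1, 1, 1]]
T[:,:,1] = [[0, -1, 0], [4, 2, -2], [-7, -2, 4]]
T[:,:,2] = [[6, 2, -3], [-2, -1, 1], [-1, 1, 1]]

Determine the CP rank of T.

Lower bound: in the mode-2 unfolding of T (rows indexed by j, columns by (i,k)) the 3×3 minor on rows j ∈ {0, 1, 2}, columns (i,k) ∈ {(0,0), (0,1), (2,0)} is det [[6, 0, -1], [2, -1, 1], [-3, 0, 1]] = -3 ≠ 0, so that unfolding has rank ≥ 3 and hence rank(T) ≥ 3 (CP rank is at least every unfolding rank, though it can be larger).
Upper bound: T is a sum of 3 rank-1 terms, T = [1, -1, 1] ⊗ [2, 1, -1] ⊗ [1, -2, 1] + [1, 0, -1] ⊗ [2, -1, -2] ⊗ [1, 1, 1] + [2, 0, -1] ⊗ [1, 1, 0] ⊗ [1, 1, 1] (one valid choice — decompositions are not unique — normalised so each a, b is primitive with positive first nonzero entry; check it by expanding all entries), so rank(T) ≤ 3.
These bounds meet, so rank(T) = 3.

3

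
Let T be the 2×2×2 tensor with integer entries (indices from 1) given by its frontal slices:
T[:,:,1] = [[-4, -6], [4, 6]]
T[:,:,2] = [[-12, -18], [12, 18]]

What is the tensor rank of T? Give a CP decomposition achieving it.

rank(T) = 1

Lower bound: T ≠ 0 (e.g. T[1,1,1] = -4), so rank(T) ≥ 1.
Upper bound: if T = a ⊗ b ⊗ c then every fibre of T is a multiple of the corresponding factor, so read the factors off the fibres through the nonzero entry T[1,1,1] = -4.
The mode-1 fibre T[:,1,1] = [-4, 4] gives a = [1, -1] (primitive direction); the mode-2 fibre T[1,:,1] = [-4, -6] gives b = [2, 3]; then c[k] = T[1,1,k] / (a[1]·b[1]) = [-4, -12] / 2 = [-2, -6].
Expanding [1, -1] ⊗ [2, 3] ⊗ [-2, -6] reproduces all 8 entries of T, so T = [1, -1] ⊗ [2, 3] ⊗ [-2, -6] and rank(T) ≤ 1.
These bounds meet, so rank(T) = 1.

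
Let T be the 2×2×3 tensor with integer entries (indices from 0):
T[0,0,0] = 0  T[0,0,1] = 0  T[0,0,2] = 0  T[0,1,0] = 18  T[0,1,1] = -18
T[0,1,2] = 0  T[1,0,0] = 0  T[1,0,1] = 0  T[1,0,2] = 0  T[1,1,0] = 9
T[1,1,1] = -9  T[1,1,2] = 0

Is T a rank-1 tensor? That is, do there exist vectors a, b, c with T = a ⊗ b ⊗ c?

If T = a ⊗ b ⊗ c then every fibre of T is a multiple of the corresponding factor, so read the factors off the fibres through the nonzero entry T[0,1,0] = 18.
The mode-1 fibre T[:,1,0] = [18, 9] gives a = (2, 1) (primitive direction); the mode-2 fibre T[0,:,0] = [0, 18] gives b = (0, 1); then c[k] = T[0,1,k] / (a[0]·b[1]) = [18, -18, 0] / 2 = (9, -9, 0).
Expanding (2, 1) ⊗ (0, 1) ⊗ (9, -9, 0) reproduces all 12 entries of T, so T = (2, 1) ⊗ (0, 1) ⊗ (9, -9, 0) and rank(T) ≤ 1.
Equivalently every frontal slice T[:,:,k] is c[k] times the rank-1 matrix (2, 1) ⊗ (0, 1). So T has rank 1 (it is nonzero).

Yes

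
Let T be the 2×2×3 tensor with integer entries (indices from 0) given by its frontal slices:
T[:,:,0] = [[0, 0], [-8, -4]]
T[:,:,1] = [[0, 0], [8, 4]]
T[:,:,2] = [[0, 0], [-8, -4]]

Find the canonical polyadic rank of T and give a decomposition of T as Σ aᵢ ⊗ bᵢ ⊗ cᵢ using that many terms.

Lower bound: T ≠ 0 (e.g. T[1,0,0] = -8), so rank(T) ≥ 1.
Upper bound: if T = a ⊗ b ⊗ c then every fibre of T is a multiple of the corresponding factor, so read the factors off the fibres through the nonzero entry T[1,0,0] = -8.
The mode-1 fibre T[:,0,0] = [0, -8] gives a = (0, 1) (primitive direction); the mode-2 fibre T[1,:,0] = [-8, -4] gives b = (2, 1); then c[k] = T[1,0,k] / (a[1]·b[0]) = [-8, 8, -8] / 2 = (-4, 4, -4).
Expanding (0, 1) ⊗ (2, 1) ⊗ (-4, 4, -4) reproduces all 12 entries of T, so T = (0, 1) ⊗ (2, 1) ⊗ (-4, 4, -4) and rank(T) ≤ 1.
These bounds meet, so rank(T) = 1.

rank(T) = 1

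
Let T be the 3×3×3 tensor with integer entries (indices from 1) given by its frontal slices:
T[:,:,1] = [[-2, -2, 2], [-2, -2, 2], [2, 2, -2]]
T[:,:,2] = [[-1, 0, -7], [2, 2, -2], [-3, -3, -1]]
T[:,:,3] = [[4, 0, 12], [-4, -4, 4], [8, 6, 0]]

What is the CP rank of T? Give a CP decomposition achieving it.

rank(T) = 3

Lower bound: the mode-1 unfolding of T (rows indexed by i, columns by (j,k) = (1,1), (1,2), (1,3), (2,1), (2,2), (2,3), (3,1), (3,2), (3,3)) is [[-2, -1, 4, -2, 0, 0, 2, -7, 12], [-2, 2, -4, -2, 2, -4, 2, -2, 4], [2, -3, 8, 2, -3, 6, -2, -1, 0]].
There the 3×3 minor on rows i ∈ {1, 2, 3}, columns (j,k) ∈ {(1,1), (1,2), (1,3)} is det [[-2, -1, 4], [-2, 2, -4], [2, -3, 8]] = -8 ≠ 0, so this unfolding has rank ≥ 3; CP rank is at least every unfolding rank, so rank(T) ≥ 3. (Flattening ranks never certify an upper bound on CP rank; for that we must actually write T with 3 rank-1 terms.)
Upper bound: T is a sum of 3 rank-1 terms, T = (1, 0, 1) ⊗ (1, 0, -1) ⊗ (0, 1, 0) + (1, 1, -1) ⊗ (1, 1, -1) ⊗ (-2, 2, -4) + (2, 0, 1) ⊗ (2, 1, 2) ⊗ (0, -1, 2) (one valid choice — decompositions are not unique — normalised so each a, b is primitive with positive first nonzero entry; check it by expanding all entries), so rank(T) ≤ 3.
These bounds meet, so rank(T) = 3.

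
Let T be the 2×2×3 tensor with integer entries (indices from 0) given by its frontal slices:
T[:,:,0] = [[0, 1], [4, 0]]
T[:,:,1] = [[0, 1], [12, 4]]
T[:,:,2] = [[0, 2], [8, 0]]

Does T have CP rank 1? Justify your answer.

The mode-1 unfolding of T (rows indexed by i, columns by (j,k) = (0,0), (0,1), (0,2), (1,0), (1,1), (1,2)) is [[0, 0, 0, 1, 1, 2], [4, 12, 8, 0, 4, 0]].
There the 2×2 minor on rows i ∈ {0, 1}, columns (j,k) ∈ {(0,0), (1,0)} is det [[0, 1], [4, 0]] = -4 ≠ 0, so this unfolding has rank ≥ 2; CP rank is at least every unfolding rank, so rank(T) ≥ 2.
In particular rank(T) ≥ 2 > 1, so T is not rank-1.

No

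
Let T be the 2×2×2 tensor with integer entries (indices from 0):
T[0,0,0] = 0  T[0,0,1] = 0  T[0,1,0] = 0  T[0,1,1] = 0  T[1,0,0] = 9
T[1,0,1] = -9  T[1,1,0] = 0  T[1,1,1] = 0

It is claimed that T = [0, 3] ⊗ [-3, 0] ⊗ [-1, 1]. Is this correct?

Reconstruct entrywise from the claimed factors. For example, T[1,0,0] = 9 and Σₗ aₗ[1]bₗ[0]cₗ[0] = (3)·(-3)·(-1) = 9; checking all 8 entries, every one matches. The claim holds.

Yes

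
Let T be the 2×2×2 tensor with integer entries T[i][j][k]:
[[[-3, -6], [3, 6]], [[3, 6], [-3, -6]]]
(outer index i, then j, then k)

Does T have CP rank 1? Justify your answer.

Yes

If T = a ⊗ b ⊗ c then every fibre of T is a multiple of the corresponding factor, so read the factors off the fibres through the nonzero entry T[0,0,0] = -3.
The mode-1 fibre T[:,0,0] = [-3, 3] gives a = [1, -1] (primitive direction); the mode-2 fibre T[0,:,0] = [-3, 3] gives b = [1, -1]; then c[k] = T[0,0,k] / (a[0]·b[0]) = [-3, -6] / 1 = [-3, -6].
Expanding [1, -1] ⊗ [1, -1] ⊗ [-3, -6] reproduces all 8 entries of T, so T = [1, -1] ⊗ [1, -1] ⊗ [-3, -6] and rank(T) ≤ 1.
Equivalently every frontal slice T[:,:,k] is c[k] times the rank-1 matrix [1, -1] ⊗ [1, -1]. So T has rank 1 (it is nonzero).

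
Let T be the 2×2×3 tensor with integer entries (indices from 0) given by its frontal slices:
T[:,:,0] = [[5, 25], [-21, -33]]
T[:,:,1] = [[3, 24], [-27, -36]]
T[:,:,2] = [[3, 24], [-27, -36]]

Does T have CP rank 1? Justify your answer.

No

The mode-2 unfolding of T (rows indexed by j, columns by (i,k) = (0,0), (0,1), (0,2), (1,0), (1,1), (1,2)) is [[5, 3, 3, -21, -27, -27], [25, 24, 24, -33, -36, -36]].
There the 2×2 minor on rows j ∈ {0, 1}, columns (i,k) ∈ {(0,0), (0,1)} is det [[5, 3], [25, 24]] = 45 ≠ 0, so this unfolding has rank ≥ 2; CP rank is at least every unfolding rank, so rank(T) ≥ 2.
In particular rank(T) ≥ 2 > 1, so T is not rank-1.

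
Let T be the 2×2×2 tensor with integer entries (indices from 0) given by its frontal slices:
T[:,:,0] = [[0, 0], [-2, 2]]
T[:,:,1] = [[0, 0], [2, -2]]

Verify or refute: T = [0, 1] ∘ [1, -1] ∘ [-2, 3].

No

Reconstruct entry (1,0,1) from the claimed factors: Σₗ aₗ[1]bₗ[0]cₗ[1] = (1)·(1)·(3) = 3, but T[1,0,1] = 2. The claim is false.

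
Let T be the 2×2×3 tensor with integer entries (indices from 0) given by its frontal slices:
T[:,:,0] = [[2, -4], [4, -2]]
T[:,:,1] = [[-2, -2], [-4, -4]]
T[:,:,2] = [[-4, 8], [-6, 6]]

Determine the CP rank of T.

3

Lower bound: the mode-3 unfolding of T (rows indexed by k, columns by (i,j) = (0,0), (0,1), (1,0), (1,1)) is [[2, -4, 4, -2], [-2, -2, -4, -4], [-4, 8, -6, 6]].
There the 3×3 minor on rows k ∈ {0, 1, 2}, columns (i,j) ∈ {(0,0), (0,1), (1,0)} is det [[2, -4, 4], [-2, -2, -4], [-4, 8, -6]] = -24 ≠ 0, so this unfolding has rank ≥ 3; CP rank is at least every unfolding rank, so rank(T) ≥ 3. (Flattening ranks never certify an upper bound on CP rank; for that we must actually write T with 3 rank-1 terms.)
Upper bound: T is a sum of 3 rank-1 terms, T = (0, 1) ∘ (1, 1) ∘ (2, -2, -2) + (1, 1) ∘ (0, 1) ∘ (-2, -4, 4) + (1, 1) ∘ (1, -1) ∘ (2, -2, -4) (one valid choice — decompositions are not unique — normalised so each a, b is primitive with positive first nonzero entry; check it by expanding all entries), so rank(T) ≤ 3.
These bounds meet, so rank(T) = 3.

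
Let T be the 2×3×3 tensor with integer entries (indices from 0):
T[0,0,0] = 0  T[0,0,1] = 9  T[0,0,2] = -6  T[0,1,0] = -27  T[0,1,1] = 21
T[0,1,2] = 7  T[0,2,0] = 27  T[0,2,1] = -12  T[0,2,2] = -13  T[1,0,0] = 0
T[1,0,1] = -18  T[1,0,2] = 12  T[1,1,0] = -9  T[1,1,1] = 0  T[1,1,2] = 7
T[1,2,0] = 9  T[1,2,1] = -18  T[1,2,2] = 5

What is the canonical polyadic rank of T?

Lower bound: in the mode-2 unfolding of T (rows indexed by j, columns by (i,k)) the 2×2 minor on rows j ∈ {0, 1}, columns (i,k) ∈ {(0,0), (0,1)} is det [[0, 9], [-27, 21]] = 243 ≠ 0, so that unfolding has rank ≥ 2 and hence rank(T) ≥ 2 (CP rank is at least every unfolding rank, though it can be larger).
Upper bound: with S_k = T[:,:,k], the two rank-1 terms a₁b₁ᵀ, a₂b₂ᵀ are the rank-1 members of the pencil x·S₀ + y·S₁.
The 2×2 minor of x·S₀ + y·S₁ on rows {0,1}, columns {0,1} is −567·xy + 378·y² = (-189)·(3·x − 2·y)(y), vanishing at (x:y) = (2:3) and (1:0).
M₁ = 2·S₀ + 3·S₁ = [[27, 9, 18], [-54, -18, -36]] = 9·(1, -2)(3, 1, 2)ᵀ and M₂ = S₀ = [[0, -27, 27], [0, -9, 9]] = (-9)·(3, 1)(0, 1, -1)ᵀ, so take a₁ = (1, -2), b₁ = (3, 1, 2), a₂ = (3, 1), b₂ = (0, 1, -1).
Each slice is an integer combination of E₁ = a₁b₁ᵀ and E₂ = a₂b₂ᵀ: S₀ = −9·E₂, S₁ = 3·E₁ + 6·E₂, S₂ = −2·E₁ + 3·E₂; reading off coefficients, c₁ = (0, 3, -2) and c₂ = (-9, 6, 3).
Hence T = (1, -2) ⊗ (3, 1, 2) ⊗ (0, 3, -2) + (3, 1) ⊗ (0, 1, -1) ⊗ (-9, 6, 3), so rank(T) ≤ 2.
These bounds meet, so rank(T) = 2.

2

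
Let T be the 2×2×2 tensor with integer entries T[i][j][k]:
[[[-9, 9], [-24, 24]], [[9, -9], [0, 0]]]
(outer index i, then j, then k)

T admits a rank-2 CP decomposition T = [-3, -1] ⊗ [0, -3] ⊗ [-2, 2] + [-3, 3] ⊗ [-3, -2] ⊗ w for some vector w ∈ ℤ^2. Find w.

w = [-1, 1]

Subtract the known terms from T to get the rank-1 residual R = [-3, 3] ⊗ [-3, -2] ⊗ w, so R[i,j,k] = a[i]·b[j]·w[k]. Pick indices with nonzero a[0]·b[0] = (-3)·(-3) = 9. Only the fibre through (0,0,·) is needed: R[0,0,:] = T[0,0,:] − Σₗ aₗ[0]bₗ[0]cₗ = [-9, 9] − (-3)·(0)·[-2, 2] = [-9, 9]. Then w[k] = R[0,0,k] / 9 for each k, giving w = [-9, 9] / 9 = [-1, 1].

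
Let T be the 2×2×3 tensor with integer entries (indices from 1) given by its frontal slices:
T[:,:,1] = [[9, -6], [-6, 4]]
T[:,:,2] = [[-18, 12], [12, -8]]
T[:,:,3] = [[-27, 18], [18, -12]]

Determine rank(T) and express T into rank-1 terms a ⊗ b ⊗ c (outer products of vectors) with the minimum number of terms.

Lower bound: T ≠ 0 (e.g. T[1,1,1] = 9), so rank(T) ≥ 1.
Upper bound: if T = a ⊗ b ⊗ c then every fibre of T is a multiple of the corresponding factor, so read the factors off the fibres through the nonzero entry T[1,1,1] = 9.
The mode-1 fibre T[:,1,1] = [9, -6] gives a = (3, -2) (primitive direction); the mode-2 fibre T[1,:,1] = [9, -6] gives b = (3, -2); then c[k] = T[1,1,k] / (a[1]·b[1]) = [9, -18, -27] / 9 = (1, -2, -3).
Expanding (3, -2) ⊗ (3, -2) ⊗ (1, -2, -3) reproduces all 12 entries of T, so T = (3, -2) ⊗ (3, -2) ⊗ (1, -2, -3) and rank(T) ≤ 1.
These bounds meet, so rank(T) = 1.
Check entry T[2,1,3] = 18: (-2)·(3)·(-3) = 18.

rank(T) = 1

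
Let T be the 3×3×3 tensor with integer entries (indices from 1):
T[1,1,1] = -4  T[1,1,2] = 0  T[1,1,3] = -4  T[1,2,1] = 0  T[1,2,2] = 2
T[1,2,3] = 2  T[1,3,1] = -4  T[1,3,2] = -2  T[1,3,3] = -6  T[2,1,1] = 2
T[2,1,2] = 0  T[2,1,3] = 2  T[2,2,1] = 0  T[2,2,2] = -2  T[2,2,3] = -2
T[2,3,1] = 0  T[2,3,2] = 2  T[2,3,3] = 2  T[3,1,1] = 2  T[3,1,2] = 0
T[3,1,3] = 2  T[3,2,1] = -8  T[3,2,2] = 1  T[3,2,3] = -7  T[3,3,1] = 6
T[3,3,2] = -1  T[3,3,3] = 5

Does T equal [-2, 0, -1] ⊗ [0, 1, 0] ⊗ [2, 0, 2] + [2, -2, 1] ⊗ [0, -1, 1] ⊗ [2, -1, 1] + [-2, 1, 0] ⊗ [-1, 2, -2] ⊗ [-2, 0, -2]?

No

Reconstruct entry (3,1,1) from the claimed factors: Σₗ aₗ[3]bₗ[1]cₗ[1] = (-1)·(0)·(2) + (1)·(0)·(2) + (0)·(-1)·(-2) = 0, but T[3,1,1] = 2. The claim is false.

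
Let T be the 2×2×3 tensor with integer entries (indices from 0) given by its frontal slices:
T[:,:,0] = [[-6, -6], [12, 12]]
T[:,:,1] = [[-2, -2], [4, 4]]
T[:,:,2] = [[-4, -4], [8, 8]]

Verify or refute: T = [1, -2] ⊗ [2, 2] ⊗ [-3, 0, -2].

Reconstruct entry (0,0,1) from the claimed factors: Σₗ aₗ[0]bₗ[0]cₗ[1] = (1)·(2)·(0) = 0, but T[0,0,1] = -2. The claim is false.

No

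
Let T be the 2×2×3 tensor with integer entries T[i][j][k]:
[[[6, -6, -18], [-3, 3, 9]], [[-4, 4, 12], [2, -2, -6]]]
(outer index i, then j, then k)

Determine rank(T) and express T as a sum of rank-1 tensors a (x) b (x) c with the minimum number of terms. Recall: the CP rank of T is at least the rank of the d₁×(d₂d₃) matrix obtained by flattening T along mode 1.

Lower bound: T ≠ 0 (e.g. T[0,0,0] = 6), so rank(T) ≥ 1.
Upper bound: the mode-1 fibre T[:,0,0] = [6, -4] gives a = [3, -2] (primitive direction); the mode-2 fibre T[0,:,0] = [6, -3] gives b = [2, -1]; then c[k] = T[0,0,k] / (a[0]·b[0]) = [6, -6, -18] / 6 = [1, -1, -3].
Expanding [3, -2] (x) [2, -1] (x) [1, -1, -3] reproduces all 12 entries of T, so T = [3, -2] (x) [2, -1] (x) [1, -1, -3] and rank(T) ≤ 1.
These bounds meet, so rank(T) = 1.

rank(T) = 1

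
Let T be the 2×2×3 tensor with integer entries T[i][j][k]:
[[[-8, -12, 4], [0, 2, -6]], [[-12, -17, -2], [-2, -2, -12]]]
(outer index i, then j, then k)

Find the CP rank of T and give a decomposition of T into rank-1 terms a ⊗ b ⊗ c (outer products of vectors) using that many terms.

Lower bound: the mode-3 unfolding of T (rows indexed by k, columns by (i,j) = (0,0), (0,1), (1,0), (1,1)) is [[-8, 0, -12, -2], [-12, 2, -17, -2], [4, -6, -2, -12]].
There the 3×3 minor on rows k ∈ {0, 1, 2}, columns (i,j) ∈ {(0,0), (0,1), (1,0)} is det [[-8, 0, -12], [-12, 2, -17], [4, -6, -2]] = 80 ≠ 0, so this unfolding has rank ≥ 3; CP rank is at least every unfolding rank, so rank(T) ≥ 3. (Unfolding ranks only ever bound the CP rank from below — rank(T) can be strictly larger than all of them — so the matching upper bound has to come from an explicit 3-term decomposition.)
Upper bound: T is a sum of 3 rank-1 terms, T = (0, 1) ⊗ (1, 2) ⊗ (0, -1, -2) + (1, 1) ⊗ (2, -1) ⊗ (-2, -4, 4) + (1, 2) ⊗ (2, 1) ⊗ (-2, -2, -2) (one valid choice — decompositions are not unique — normalised so each a, b is primitive with positive first nonzero entry; check it by expanding all entries), so rank(T) ≤ 3.
These bounds meet, so rank(T) = 3.

rank(T) = 3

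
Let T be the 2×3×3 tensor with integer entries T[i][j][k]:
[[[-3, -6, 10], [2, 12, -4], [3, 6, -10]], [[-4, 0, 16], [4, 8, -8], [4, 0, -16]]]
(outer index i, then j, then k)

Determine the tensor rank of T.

Lower bound: the mode-3 unfolding of T (rows indexed by k, columns by (i,j) = (0,0), (0,1), (0,2), (1,0), (1,1), (1,2)) is [[-3, 2, 3, -4, 4, 4], [-6, 12, 6, 0, 8, 0], [10, -4, -10, 16, -8, -16]].
There the 3×3 minor on rows k ∈ {0, 1, 2}, columns (i,j) ∈ {(0,0), (0,1), (1,1)} is det [[-3, 2, 4], [-6, 12, 8], [10, -4, -8]] = -128 ≠ 0, so this unfolding has rank ≥ 3; CP rank is at least every unfolding rank, so rank(T) ≥ 3. (This is only a lower bound: in general the CP rank may exceed every unfolding rank, so we still need to exhibit 3 rank-1 terms summing to T.)
Upper bound: T is a sum of 3 rank-1 terms, T = [1, 0] ⊗ [1, -2, -1] ⊗ [1, -2, -2] + [1, 1] ⊗ [1, -1, -1] ⊗ [-4, -8, 8] + [1, 2] ⊗ [1, 0, -1] ⊗ [0, 4, 4] (written with every a and b primitive with positive leading entry and the scale carried by c; CP decompositions are not unique, and this one is verified by expanding entrywise), so rank(T) ≤ 3.
These bounds meet, so rank(T) = 3.

3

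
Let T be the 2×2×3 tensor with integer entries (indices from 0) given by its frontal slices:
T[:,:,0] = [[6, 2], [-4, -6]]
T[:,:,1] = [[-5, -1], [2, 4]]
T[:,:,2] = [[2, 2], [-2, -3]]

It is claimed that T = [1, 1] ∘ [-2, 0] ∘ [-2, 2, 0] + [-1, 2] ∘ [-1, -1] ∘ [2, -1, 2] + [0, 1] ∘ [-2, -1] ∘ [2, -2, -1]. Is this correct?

Yes

Reconstruct entrywise from the claimed factors. For example, T[0,0,0] = 6 and Σₗ aₗ[0]bₗ[0]cₗ[0] = (1)·(-2)·(-2) + (-1)·(-1)·(2) + (0)·(-2)·(2) = 6; checking all 12 entries, every one matches. The claim holds.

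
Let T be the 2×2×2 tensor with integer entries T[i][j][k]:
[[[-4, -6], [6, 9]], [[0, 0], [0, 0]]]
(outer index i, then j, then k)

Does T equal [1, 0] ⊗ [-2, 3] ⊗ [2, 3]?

Yes

Reconstruct entrywise from the claimed factors. For example, T[0,0,0] = -4 and Σₗ aₗ[0]bₗ[0]cₗ[0] = (1)·(-2)·(2) = -4; checking all 8 entries, every one matches. The claim holds.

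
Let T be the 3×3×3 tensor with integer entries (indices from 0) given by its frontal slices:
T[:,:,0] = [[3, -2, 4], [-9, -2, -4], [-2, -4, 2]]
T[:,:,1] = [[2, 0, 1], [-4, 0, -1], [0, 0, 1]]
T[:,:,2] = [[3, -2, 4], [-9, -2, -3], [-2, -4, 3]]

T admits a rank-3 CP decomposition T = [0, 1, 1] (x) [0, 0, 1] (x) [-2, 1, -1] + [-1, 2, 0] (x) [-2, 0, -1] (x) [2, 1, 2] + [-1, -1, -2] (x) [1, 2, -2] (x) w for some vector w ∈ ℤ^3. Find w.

w = [1, 0, 1]

Subtract the known terms from T to get the rank-1 residual R = [-1, -1, -2] (x) [1, 2, -2] (x) w, so R[i,j,k] = a[i]·b[j]·w[k]. Pick indices with nonzero a[0]·b[0] = (-1)·(1) = -1. Only the fibre through (0,0,·) is needed: R[0,0,:] = T[0,0,:] − Σₗ aₗ[0]bₗ[0]cₗ = [3, 2, 3] − (0)·(0)·[-2, 1, -1] − (-1)·(-2)·[2, 1, 2] = [-1, 0, -1]. Then w[k] = R[0,0,k] / -1 for each k, giving w = [-1, 0, -1] / -1 = [1, 0, 1].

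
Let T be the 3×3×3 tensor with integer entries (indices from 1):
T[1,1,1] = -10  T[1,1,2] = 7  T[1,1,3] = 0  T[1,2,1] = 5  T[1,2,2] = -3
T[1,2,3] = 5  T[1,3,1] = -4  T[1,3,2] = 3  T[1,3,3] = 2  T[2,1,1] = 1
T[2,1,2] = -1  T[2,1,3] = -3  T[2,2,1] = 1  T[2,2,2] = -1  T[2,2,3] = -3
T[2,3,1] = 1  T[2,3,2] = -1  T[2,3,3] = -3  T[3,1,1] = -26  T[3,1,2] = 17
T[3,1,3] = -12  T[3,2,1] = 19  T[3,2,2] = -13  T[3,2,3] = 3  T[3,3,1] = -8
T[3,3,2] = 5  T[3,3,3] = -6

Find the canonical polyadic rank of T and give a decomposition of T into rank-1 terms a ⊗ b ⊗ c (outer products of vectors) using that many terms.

rank(T) = 2

Lower bound: the mode-1 unfolding of T (rows indexed by i, columns by (j,k) = (1,1), (1,2), (1,3), (2,1), (2,2), (2,3), (3,1), (3,2), (3,3)) is [[-10, 7, 0, 5, -3, 5, -4, 3, 2], [1, -1, -3, 1, -1, -3, 1, -1, -3], [-26, 17, -12, 19, -13, 3, -8, 5, -6]].
There the 2×2 minor on rows i ∈ {1, 2}, columns (j,k) ∈ {(1,1), (1,2)} is det [[-10, 7], [1, -1]] = 3 ≠ 0, so this unfolding has rank ≥ 2; CP rank is at least every unfolding rank, so rank(T) ≥ 2. (Unfolding ranks only ever bound the CP rank from below — rank(T) can be strictly larger than all of them — so the matching upper bound has to come from an explicit 2-term decomposition.)
Upper bound — finding two terms. Write S_k = T[:,:,k] for the frontal slices: S₁ = [[-10, 5, -4], [1, 1, 1], [-26, 19, -8]], S₂ = [[7, -3, 3], [-1, -1, -1], [17, -13, 5]], S₃ = [[0, 5, 2], [-3, -3, -3], [-12, 3, -6]].
If T = a₁ ⊗ b₁ ⊗ c₁ + a₂ ⊗ b₂ ⊗ c₂ then each S_k = c₁[k]·a₁b₁ᵀ + c₂[k]·a₂b₂ᵀ. S₁ and S₂ are linearly independent, so a₁b₁ᵀ and a₂b₂ᵀ must span the same plane of matrices: they are the rank-1 matrices of the form x·S₁ + y·S₂.
The 2×2 minor of x·S₁ + y·S₂ on rows {1,2}, columns {1,2} is −15·x² + 25·xy − 10·y² = (-5)·(3·x − 2·y)(x − y), vanishing at (x:y) = (2:3) and (1:1).
M₁ = 2·S₁ + 3·S₂ = [[1, 1, 1], [-1, -1, -1], [-1, -1, -1]] = [1, -1, -1][1, 1, 1]ᵀ and M₂ = S₁ + S₂ = [[-3, 2, -1], [0, 0, 0], [-9, 6, -3]] = −[1, 0, 3][3, -2, 1]ᵀ, so take a₁ = [1, -1, -1], b₁ = [1, 1, 1], a₂ = [1, 0, 3], b₂ = [3, -2, 1].
Each slice is an integer combination of E₁ = a₁b₁ᵀ and E₂ = a₂b₂ᵀ: S₁ = −E₁ − 3·E₂, S₂ = E₁ + 2·E₂, S₃ = 3·E₁ − E₂; reading off coefficients, c₁ = [-1, 1, 3] and c₂ = [-3, 2, -1].
Hence T = [1, -1, -1] ⊗ [1, 1, 1] ⊗ [-1, 1, 3] + [1, 0, 3] ⊗ [3, -2, 1] ⊗ [-3, 2, -1], so rank(T) ≤ 2.
These bounds meet, so rank(T) = 2.
Check entry T[3,1,3] = -12: (-1)·(1)·(3) + (3)·(3)·(-1) = -12.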